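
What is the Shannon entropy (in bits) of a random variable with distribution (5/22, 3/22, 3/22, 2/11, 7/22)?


H = -sum(p_i * log2(p_i)). Terms: -(5/22)*log2(5/22) = 0.485796; -(3/22)*log2(3/22) = 0.391973; -(3/22)*log2(3/22) = 0.391973; -(2/11)*log2(2/11) = 0.447169; -(7/22)*log2(7/22) = 0.525661. H = 0.485796 + 0.391973 + 0.391973 + 0.447169 + 0.525661 = 2.2426

2.2426 bits


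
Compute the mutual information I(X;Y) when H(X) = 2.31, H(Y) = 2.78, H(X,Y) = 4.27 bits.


I(X;Y) = H(X) + H(Y) - H(X,Y) = 2.31 + 2.78 - 4.27 = 0.82

0.82 bits


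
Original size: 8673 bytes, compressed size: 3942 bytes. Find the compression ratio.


Ratio = original / compressed = 8673 / 3942 = 2.2002

2.2002


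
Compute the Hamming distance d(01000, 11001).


Count differing positions: ^ . . . ^ = 2 differences

2


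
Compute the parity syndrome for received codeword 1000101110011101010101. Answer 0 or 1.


Syndrome = XOR of all bits = 1 XOR 0 XOR 0 XOR 0 XOR 1 XOR 0 XOR 1 XOR 1 XOR 1 XOR 0 XOR 0 XOR 1 XOR 1 XOR 1 XOR 0 XOR 1 XOR 0 XOR 1 XOR 0 XOR 1 XOR 0 XOR 1 = 0

0


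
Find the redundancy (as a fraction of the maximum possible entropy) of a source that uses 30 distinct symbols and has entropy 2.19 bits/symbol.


H_max = log2(K) = log2(30) = 4.9069 bits/symbol. Redundancy = 1 - H/H_max = 1 - 2.19/4.9069 = 1 - 0.4463 = 0.5537

0.5537


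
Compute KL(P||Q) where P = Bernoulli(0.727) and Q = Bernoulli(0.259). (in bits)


KL = p*log2(p/q) + (1-p)*log2((1-p)/(1-q)) = 0.727*log2(0.727/0.259) + 0.273*log2(0.273/0.741) = 0.6892

0.6892 bits


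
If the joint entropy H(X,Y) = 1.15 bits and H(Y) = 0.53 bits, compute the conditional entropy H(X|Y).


H(X|Y) = H(X,Y) - H(Y) = 1.15 - 0.53 = 0.62

0.62 bits


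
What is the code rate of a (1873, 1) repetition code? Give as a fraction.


Rate = k/n = 1/1873

1/1873


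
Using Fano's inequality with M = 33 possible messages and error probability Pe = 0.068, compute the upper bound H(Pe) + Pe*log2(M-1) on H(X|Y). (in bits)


H(Pe) = -Pe*log2(Pe) - (1-Pe)*log2(1-Pe) = -0.068*log2(0.068) - 0.932*log2(0.932) = 0.263726 + 0.094689 = 0.3584. Pe*log2(M-1) = 0.068*log2(32) = 0.340000. Bound = H(Pe) + Pe*log2(M-1) = 0.263726 + 0.094689 + 0.340000 = 0.6984

0.6984 bits


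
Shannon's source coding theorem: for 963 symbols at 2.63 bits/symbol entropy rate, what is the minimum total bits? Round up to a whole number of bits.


Minimum bits >= n * H = 963 * 2.63 = 2532.69, rounded up to a whole number of bits = 2533

2533 bits


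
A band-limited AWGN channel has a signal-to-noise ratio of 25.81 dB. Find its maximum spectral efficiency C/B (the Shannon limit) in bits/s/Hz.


SNR_linear = 10^(25.81/10) = 381.0658; C/B = log2(1 + SNR_linear) = log2(1 + 381.0658) = 8.5777

8.5777 bits/s/Hz


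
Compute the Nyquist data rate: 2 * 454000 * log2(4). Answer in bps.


Rate = 2 * B * log2(M) = 2 * 454000 * 2.0 = 1816000.0

1816000.0 bps


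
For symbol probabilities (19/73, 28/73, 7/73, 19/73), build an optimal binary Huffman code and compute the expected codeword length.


Huffman construction (repeatedly merge the two least-probable nodes; each merge adds 1 bit to every symbol beneath it): 7/73 + 19/73 = 26/73; 19/73 + 26/73 = 45/73; 28/73 + 45/73 = 1. Resulting codeword lengths (in the order the probabilities were given): (3, 1, 3, 2). L_avg = sum(p_i * l_i) = 19/73*3 + 28/73*1 + 7/73*3 + 19/73*2 = 144/73 = 1.9726

1.9726 bits


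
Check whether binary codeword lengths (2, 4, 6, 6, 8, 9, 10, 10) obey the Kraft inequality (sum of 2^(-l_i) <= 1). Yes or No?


Kraft sum = sum(2^(-l_i)) = 0.3516, need <= 1. Result: satisfied (a binary prefix-free code with these lengths exists)

Yes


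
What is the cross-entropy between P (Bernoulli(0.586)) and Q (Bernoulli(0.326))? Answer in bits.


H(P,Q) = -p*log2(q) - (1-p)*log2(1-q). -0.586*log2(0.326) = 0.947595; -0.414*log2(0.674) = 0.235640. H(P,Q) = 0.947595 + 0.235640 = 1.1832

1.1832 bits


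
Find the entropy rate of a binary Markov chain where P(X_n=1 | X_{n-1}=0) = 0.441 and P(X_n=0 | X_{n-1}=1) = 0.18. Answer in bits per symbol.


Stationary distribution: pi_0 = p10/(p01+p10) = 0.2899, pi_1 = 0.7101. Entropy rate H' = pi_0*H(p01) + pi_1*H(p10) = 0.2899*0.9899 + 0.7101*0.6801 = 0.7699

0.7699 bits/symbol


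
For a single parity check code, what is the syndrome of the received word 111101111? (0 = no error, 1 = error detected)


Syndrome = XOR of all bits = 1 XOR 1 XOR 1 XOR 1 XOR 0 XOR 1 XOR 1 XOR 1 XOR 1 = 0

0


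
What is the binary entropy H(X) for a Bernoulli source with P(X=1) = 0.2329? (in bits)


H = -p*log2(p) - (1-p)*log2(1-p). -0.2329*log2(0.2329) = 0.489606; -0.7671*log2(0.7671) = 0.293426. H = 0.489606 + 0.293426 = 0.783

0.783 bits


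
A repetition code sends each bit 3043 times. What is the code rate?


Rate = k/n = 1/3043

1/3043


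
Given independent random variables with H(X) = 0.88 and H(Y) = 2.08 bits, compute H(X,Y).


For independent variables, H(X,Y) = H(X) + H(Y) = 0.88 + 2.08 = 2.96

2.96 bits


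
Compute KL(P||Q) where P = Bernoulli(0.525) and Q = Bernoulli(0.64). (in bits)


KL = p*log2(p/q) + (1-p)*log2((1-p)/(1-q)) = 0.525*log2(0.525/0.64) + 0.475*log2(0.475/0.36) = 0.0399

0.0399 bits


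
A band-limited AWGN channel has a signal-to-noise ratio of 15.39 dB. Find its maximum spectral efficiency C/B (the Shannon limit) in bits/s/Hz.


SNR_linear = 10^(15.39/10) = 34.5939; C/B = log2(1 + SNR_linear) = log2(1 + 34.5939) = 5.1536

5.1536 bits/s/Hz


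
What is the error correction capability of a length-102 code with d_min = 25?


Correction capability = floor((d-1)/2) = floor((25-1)/2) = 12

12 errors


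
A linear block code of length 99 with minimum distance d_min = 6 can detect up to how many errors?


Detection capability = d_min - 1 = 6 - 1 = 5

5 errors


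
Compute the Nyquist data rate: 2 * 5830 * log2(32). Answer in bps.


Rate = 2 * B * log2(M) = 2 * 5830 * 5.0 = 58300.0

58300.0 bps


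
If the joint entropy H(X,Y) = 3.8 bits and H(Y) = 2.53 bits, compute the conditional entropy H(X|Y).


H(X|Y) = H(X,Y) - H(Y) = 3.8 - 2.53 = 1.27

1.27 bits


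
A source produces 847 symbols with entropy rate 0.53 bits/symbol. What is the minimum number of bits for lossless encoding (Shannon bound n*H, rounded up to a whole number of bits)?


Minimum bits >= n * H = 847 * 0.53 = 448.91, rounded up to a whole number of bits = 449

449 bits


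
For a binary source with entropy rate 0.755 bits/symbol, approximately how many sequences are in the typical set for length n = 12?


log2|A_typical| = nH = 12 * 0.755 = 9.06, so |A_typical| ~ 2^9.06 = 5.337e+02

5.337e+02


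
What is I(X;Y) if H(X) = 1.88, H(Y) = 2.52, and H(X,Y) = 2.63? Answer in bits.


I(X;Y) = H(X) + H(Y) - H(X,Y) = 1.88 + 2.52 - 2.63 = 1.77

1.77 bits


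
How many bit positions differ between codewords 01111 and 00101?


Count differing positions: . ^ . ^ . = 2 differences

2


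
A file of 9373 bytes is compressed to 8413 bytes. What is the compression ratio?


Ratio = original / compressed = 9373 / 8413 = 1.1141

1.1141


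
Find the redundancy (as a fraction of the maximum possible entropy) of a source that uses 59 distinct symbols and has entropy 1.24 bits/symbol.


H_max = log2(K) = log2(59) = 5.8826 bits/symbol. Redundancy = 1 - H/H_max = 1 - 1.24/5.8826 = 1 - 0.2108 = 0.7892

0.7892


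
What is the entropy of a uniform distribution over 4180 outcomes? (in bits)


H = log2(n) = log2(4180) = 12.0293

12.0293 bits


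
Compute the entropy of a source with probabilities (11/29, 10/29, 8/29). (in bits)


H = -sum(p_i * log2(p_i)). Terms: -(11/29)*log2(11/29) = 0.530484; -(10/29)*log2(10/29) = 0.529673; -(8/29)*log2(8/29) = 0.512546. H = 0.530484 + 0.529673 + 0.512546 = 1.5727

1.5727 bits


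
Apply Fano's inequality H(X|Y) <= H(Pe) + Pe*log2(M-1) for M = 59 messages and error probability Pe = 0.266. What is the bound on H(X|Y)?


H(Pe) = -Pe*log2(Pe) - (1-Pe)*log2(1-Pe) = -0.266*log2(0.266) - 0.734*log2(0.734) = 0.508193 + 0.327473 = 0.8357. Pe*log2(M-1) = 0.266*log2(58) = 1.558223. Bound = H(Pe) + Pe*log2(M-1) = 0.508193 + 0.327473 + 1.558223 = 2.3939

2.3939 bits


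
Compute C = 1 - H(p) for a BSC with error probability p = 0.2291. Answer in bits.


H(p) = -p*log2(p) - (1-p)*log2(1-p) = -0.2291*log2(0.2291) - 0.7709*log2(0.7709) = 0.487055 + 0.289384 = 0.7764. C = 1 - H(p) = 1 - 0.7764 = 0.2236

0.2236 bits


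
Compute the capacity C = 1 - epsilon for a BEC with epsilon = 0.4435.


C = 1 - epsilon = 1 - 0.4435 = 0.5565

0.5565 bits


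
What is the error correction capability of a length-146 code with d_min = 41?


Correction capability = floor((d-1)/2) = floor((41-1)/2) = 20

20 errors


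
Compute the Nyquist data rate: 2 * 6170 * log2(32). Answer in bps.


Rate = 2 * B * log2(M) = 2 * 6170 * 5.0 = 61700.0

61700.0 bps


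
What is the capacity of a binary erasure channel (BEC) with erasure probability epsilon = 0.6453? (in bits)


C = 1 - epsilon = 1 - 0.6453 = 0.3547

0.3547 bits


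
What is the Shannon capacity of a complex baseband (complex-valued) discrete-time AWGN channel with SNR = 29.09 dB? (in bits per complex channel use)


SNR_linear = 10^(29.09/10) = 810.9611; C = log2(1 + SNR_linear) = log2(1 + 810.9611) = 9.6653

9.6653 bits/channel use


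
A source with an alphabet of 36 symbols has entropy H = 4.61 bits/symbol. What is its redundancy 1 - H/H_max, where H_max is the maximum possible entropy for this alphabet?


H_max = log2(K) = log2(36) = 5.1699 bits/symbol. Redundancy = 1 - H/H_max = 1 - 4.61/5.1699 = 1 - 0.8917 = 0.1083

0.1083


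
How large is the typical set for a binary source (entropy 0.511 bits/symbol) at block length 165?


log2|A_typical| = nH = 165 * 0.511 = 84.315, so |A_typical| ~ 2^84.315 = 2.406e+25

2.406e+25


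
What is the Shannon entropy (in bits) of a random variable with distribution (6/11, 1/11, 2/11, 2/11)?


H = -sum(p_i * log2(p_i)). Terms: -(6/11)*log2(6/11) = 0.476983; -(1/11)*log2(1/11) = 0.314494; -(2/11)*log2(2/11) = 0.447169; -(2/11)*log2(2/11) = 0.447169. H = 0.476983 + 0.314494 + 0.447169 + 0.447169 = 1.6858

1.6858 bits


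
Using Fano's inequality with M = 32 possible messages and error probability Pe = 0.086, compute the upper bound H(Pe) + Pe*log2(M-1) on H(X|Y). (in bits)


H(Pe) = -Pe*log2(Pe) - (1-Pe)*log2(1-Pe) = -0.086*log2(0.086) - 0.914*log2(0.914) = 0.304399 + 0.118577 = 0.423. Pe*log2(M-1) = 0.086*log2(31) = 0.426061. Bound = H(Pe) + Pe*log2(M-1) = 0.304399 + 0.118577 + 0.426061 = 0.849

0.849 bits


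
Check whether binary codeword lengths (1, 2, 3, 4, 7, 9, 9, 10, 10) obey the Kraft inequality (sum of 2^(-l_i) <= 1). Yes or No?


Kraft sum = sum(2^(-l_i)) = 0.9512, need <= 1. Result: satisfied (a binary prefix-free code with these lengths exists)

Yes


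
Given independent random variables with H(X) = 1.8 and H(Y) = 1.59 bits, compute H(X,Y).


For independent variables, H(X,Y) = H(X) + H(Y) = 1.8 + 1.59 = 3.39

3.39 bits


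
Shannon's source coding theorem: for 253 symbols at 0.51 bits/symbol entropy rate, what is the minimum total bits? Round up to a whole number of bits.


Minimum bits >= n * H = 253 * 0.51 = 129.03, rounded up to a whole number of bits = 130

130 bits


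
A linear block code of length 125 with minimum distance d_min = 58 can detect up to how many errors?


Detection capability = d_min - 1 = 58 - 1 = 57

57 errors


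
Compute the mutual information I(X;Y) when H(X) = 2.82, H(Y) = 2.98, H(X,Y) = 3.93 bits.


I(X;Y) = H(X) + H(Y) - H(X,Y) = 2.82 + 2.98 - 3.93 = 1.87

1.87 bits


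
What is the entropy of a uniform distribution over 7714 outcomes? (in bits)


H = log2(n) = log2(7714) = 12.9133

12.9133 bits


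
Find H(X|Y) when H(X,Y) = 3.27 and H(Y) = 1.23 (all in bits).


H(X|Y) = H(X,Y) - H(Y) = 3.27 - 1.23 = 2.04

2.04 bits


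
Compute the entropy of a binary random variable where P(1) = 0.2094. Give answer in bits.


H = -p*log2(p) - (1-p)*log2(1-p). -0.2094*log2(0.2094) = 0.472337; -0.7906*log2(0.7906) = 0.267998. H = 0.472337 + 0.267998 = 0.7403

0.7403 bits


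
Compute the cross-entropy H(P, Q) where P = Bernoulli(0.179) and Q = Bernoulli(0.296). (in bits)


H(P,Q) = -p*log2(q) - (1-p)*log2(1-q). -0.179*log2(0.296) = 0.314383; -0.821*log2(0.704) = 0.415716. H(P,Q) = 0.314383 + 0.415716 = 0.7301

0.7301 bits


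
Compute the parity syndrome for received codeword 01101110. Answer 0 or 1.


Syndrome = XOR of all bits = 0 XOR 1 XOR 1 XOR 0 XOR 1 XOR 1 XOR 1 XOR 0 = 1

1


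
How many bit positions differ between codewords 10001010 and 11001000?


Count differing positions: . ^ . . . . ^ . = 2 differences

2


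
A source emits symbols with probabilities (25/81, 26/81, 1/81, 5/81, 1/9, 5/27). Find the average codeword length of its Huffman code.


Huffman construction (repeatedly merge the two least-probable nodes; each merge adds 1 bit to every symbol beneath it): 1/81 + 5/81 = 2/27; 2/27 + 1/9 = 5/27; 5/27 + 5/27 = 10/27; 25/81 + 26/81 = 17/27; 10/27 + 17/27 = 1. Resulting codeword lengths (in the order the probabilities were given): (2, 2, 4, 4, 3, 2). L_avg = sum(p_i * l_i) = 25/81*2 + 26/81*2 + 1/81*4 + 5/81*4 + 1/9*3 + 5/27*2 = 61/27 = 2.2593

2.2593 bits


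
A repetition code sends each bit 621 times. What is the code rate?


Rate = k/n = 1/621

1/621


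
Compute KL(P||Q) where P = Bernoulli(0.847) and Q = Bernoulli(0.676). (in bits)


KL = p*log2(p/q) + (1-p)*log2((1-p)/(1-q)) = 0.847*log2(0.847/0.676) + 0.153*log2(0.153/0.324) = 0.1099

0.1099 bits


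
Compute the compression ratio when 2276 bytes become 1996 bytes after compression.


Ratio = original / compressed = 2276 / 1996 = 1.1403

1.1403


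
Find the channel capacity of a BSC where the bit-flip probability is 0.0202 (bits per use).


H(p) = -p*log2(p) - (1-p)*log2(1-p) = -0.0202*log2(0.0202) - 0.9798*log2(0.9798) = 0.113716 + 0.028846 = 0.1426. C = 1 - H(p) = 1 - 0.1426 = 0.8574

0.8574 bits


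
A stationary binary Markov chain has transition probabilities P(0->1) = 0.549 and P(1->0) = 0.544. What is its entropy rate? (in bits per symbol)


Stationary distribution: pi_0 = p10/(p01+p10) = 0.4977, pi_1 = 0.5023. Entropy rate H' = pi_0*H(p01) + pi_1*H(p10) = 0.4977*0.9931 + 0.5023*0.9944 = 0.9937

0.9937 bits/symbol


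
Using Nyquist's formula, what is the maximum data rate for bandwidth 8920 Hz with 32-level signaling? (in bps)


Rate = 2 * B * log2(M) = 2 * 8920 * 5.0 = 89200.0

89200.0 bps


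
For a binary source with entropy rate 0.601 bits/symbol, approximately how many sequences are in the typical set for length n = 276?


log2|A_typical| = nH = 276 * 0.601 = 165.876, so |A_typical| ~ 2^165.876 = 8.583e+49

8.583e+49


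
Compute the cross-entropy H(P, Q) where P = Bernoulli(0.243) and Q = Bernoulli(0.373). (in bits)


H(P,Q) = -p*log2(q) - (1-p)*log2(1-q). -0.243*log2(0.373) = 0.345729; -0.757*log2(0.627) = 0.509811. H(P,Q) = 0.345729 + 0.509811 = 0.8555

0.8555 bits


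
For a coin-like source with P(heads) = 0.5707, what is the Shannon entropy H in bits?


H = -p*log2(p) - (1-p)*log2(1-p). -0.5707*log2(0.5707) = 0.461808; -0.4293*log2(0.4293) = 0.523721. H = 0.461808 + 0.523721 = 0.9855

0.9855 bits


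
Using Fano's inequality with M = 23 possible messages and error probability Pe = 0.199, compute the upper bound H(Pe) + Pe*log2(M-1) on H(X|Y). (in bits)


H(Pe) = -Pe*log2(Pe) - (1-Pe)*log2(1-Pe) = -0.199*log2(0.199) - 0.801*log2(0.801) = 0.463503 + 0.256421 = 0.7199. Pe*log2(M-1) = 0.199*log2(22) = 0.887427. Bound = H(Pe) + Pe*log2(M-1) = 0.463503 + 0.256421 + 0.887427 = 1.6074

1.6074 bits


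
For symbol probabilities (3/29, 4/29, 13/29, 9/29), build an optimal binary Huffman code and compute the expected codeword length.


Huffman construction (repeatedly merge the two least-probable nodes; each merge adds 1 bit to every symbol beneath it): 3/29 + 4/29 = 7/29; 7/29 + 9/29 = 16/29; 13/29 + 16/29 = 1. Resulting codeword lengths (in the order the probabilities were given): (3, 3, 1, 2). L_avg = sum(p_i * l_i) = 3/29*3 + 4/29*3 + 13/29*1 + 9/29*2 = 52/29 = 1.7931

1.7931 bits


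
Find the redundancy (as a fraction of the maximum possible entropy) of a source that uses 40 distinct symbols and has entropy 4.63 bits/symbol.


H_max = log2(K) = log2(40) = 5.3219 bits/symbol. Redundancy = 1 - H/H_max = 1 - 4.63/5.3219 = 1 - 0.87 = 0.13

0.13


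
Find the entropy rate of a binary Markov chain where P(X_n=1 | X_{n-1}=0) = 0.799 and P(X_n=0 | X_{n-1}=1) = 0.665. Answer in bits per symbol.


Stationary distribution: pi_0 = p10/(p01+p10) = 0.4542, pi_1 = 0.5458. Entropy rate H' = pi_0*H(p01) + pi_1*H(p10) = 0.4542*0.7239 + 0.5458*0.92 = 0.8309

0.8309 bits/symbol


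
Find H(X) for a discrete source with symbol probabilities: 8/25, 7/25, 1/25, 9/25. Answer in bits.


H = -sum(p_i * log2(p_i)). Terms: -(8/25)*log2(8/25) = 0.526034; -(7/25)*log2(7/25) = 0.514220; -(1/25)*log2(1/25) = 0.185754; -(9/25)*log2(9/25) = 0.530615. H = 0.526034 + 0.514220 + 0.185754 + 0.530615 = 1.7566

1.7566 bits


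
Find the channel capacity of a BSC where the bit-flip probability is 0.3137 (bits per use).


H(p) = -p*log2(p) - (1-p)*log2(1-p) = -0.3137*log2(0.3137) - 0.6863*log2(0.6863) = 0.524677 + 0.372722 = 0.8974. C = 1 - H(p) = 1 - 0.8974 = 0.1026

0.1026 bits


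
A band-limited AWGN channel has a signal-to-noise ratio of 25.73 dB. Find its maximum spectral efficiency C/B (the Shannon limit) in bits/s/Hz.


SNR_linear = 10^(25.73/10) = 374.1106; C/B = log2(1 + SNR_linear) = log2(1 + 374.1106) = 8.5512

8.5512 bits/s/Hz


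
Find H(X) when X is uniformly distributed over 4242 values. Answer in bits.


H = log2(n) = log2(4242) = 12.0505

12.0505 bits


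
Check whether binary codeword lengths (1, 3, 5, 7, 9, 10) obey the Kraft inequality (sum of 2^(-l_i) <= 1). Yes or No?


Kraft sum = sum(2^(-l_i)) = 0.667, need <= 1. Result: satisfied (a binary prefix-free code with these lengths exists)

Yes


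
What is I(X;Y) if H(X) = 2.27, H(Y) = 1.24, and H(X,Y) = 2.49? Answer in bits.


I(X;Y) = H(X) + H(Y) - H(X,Y) = 2.27 + 1.24 - 2.49 = 1.02

1.02 bits


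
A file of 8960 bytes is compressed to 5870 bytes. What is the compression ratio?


Ratio = original / compressed = 8960 / 5870 = 1.5264

1.5264


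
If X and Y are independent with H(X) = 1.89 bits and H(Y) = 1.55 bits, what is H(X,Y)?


For independent variables, H(X,Y) = H(X) + H(Y) = 1.89 + 1.55 = 3.44

3.44 bits


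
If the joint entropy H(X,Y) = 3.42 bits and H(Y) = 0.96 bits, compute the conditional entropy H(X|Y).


H(X|Y) = H(X,Y) - H(Y) = 3.42 - 0.96 = 2.46

2.46 bits


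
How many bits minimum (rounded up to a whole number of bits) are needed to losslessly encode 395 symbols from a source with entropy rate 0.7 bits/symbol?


Minimum bits >= n * H = 395 * 0.7 = 276.5, rounded up to a whole number of bits = 277

277 bits


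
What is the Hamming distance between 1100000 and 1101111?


Count differing positions: . . . ^ ^ ^ ^ = 4 differences

4


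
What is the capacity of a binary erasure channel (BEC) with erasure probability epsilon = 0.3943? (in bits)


C = 1 - epsilon = 1 - 0.3943 = 0.6057

0.6057 bits


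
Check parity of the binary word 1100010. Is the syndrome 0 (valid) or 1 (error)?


Syndrome = XOR of all bits = 1 XOR 1 XOR 0 XOR 0 XOR 0 XOR 1 XOR 0 = 1

1


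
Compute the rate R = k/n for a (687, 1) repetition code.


Rate = k/n = 1/687

1/687


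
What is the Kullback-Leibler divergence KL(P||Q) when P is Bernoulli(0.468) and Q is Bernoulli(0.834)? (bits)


KL = p*log2(p/q) + (1-p)*log2((1-p)/(1-q)) = 0.468*log2(0.468/0.834) + 0.532*log2(0.532/0.166) = 0.5038

0.5038 bits


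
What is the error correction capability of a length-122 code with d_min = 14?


Correction capability = floor((d-1)/2) = floor((14-1)/2) = 6

6 errors


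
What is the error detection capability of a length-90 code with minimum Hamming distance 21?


Detection capability = d_min - 1 = 21 - 1 = 20

20 errors


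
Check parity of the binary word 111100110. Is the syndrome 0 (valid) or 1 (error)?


Syndrome = XOR of all bits = 1 XOR 1 XOR 1 XOR 1 XOR 0 XOR 0 XOR 1 XOR 1 XOR 0 = 0

0


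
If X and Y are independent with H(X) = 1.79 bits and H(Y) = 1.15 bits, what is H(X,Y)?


For independent variables, H(X,Y) = H(X) + H(Y) = 1.79 + 1.15 = 2.94

2.94 bits


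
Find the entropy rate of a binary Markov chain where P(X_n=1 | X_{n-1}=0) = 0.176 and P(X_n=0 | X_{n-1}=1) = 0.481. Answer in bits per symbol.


Stationary distribution: pi_0 = p10/(p01+p10) = 0.7321, pi_1 = 0.2679. Entropy rate H' = pi_0*H(p01) + pi_1*H(p10) = 0.7321*0.6712 + 0.2679*0.999 = 0.759

0.759 bits/symbol


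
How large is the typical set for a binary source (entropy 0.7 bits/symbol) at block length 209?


log2|A_typical| = nH = 209 * 0.7 = 146.3, so |A_typical| ~ 2^146.3 = 1.098e+44

1.098e+44


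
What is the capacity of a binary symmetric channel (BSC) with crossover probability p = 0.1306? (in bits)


H(p) = -p*log2(p) - (1-p)*log2(1-p) = -0.1306*log2(0.1306) - 0.8694*log2(0.8694) = 0.383543 + 0.175539 = 0.5591. C = 1 - H(p) = 1 - 0.5591 = 0.4409

0.4409 bits


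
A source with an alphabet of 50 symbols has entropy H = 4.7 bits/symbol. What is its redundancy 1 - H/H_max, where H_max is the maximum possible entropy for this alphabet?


H_max = log2(K) = log2(50) = 5.6439 bits/symbol. Redundancy = 1 - H/H_max = 1 - 4.7/5.6439 = 1 - 0.8328 = 0.1672

0.1672


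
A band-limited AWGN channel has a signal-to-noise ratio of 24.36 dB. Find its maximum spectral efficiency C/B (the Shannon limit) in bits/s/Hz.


SNR_linear = 10^(24.36/10) = 272.8978; C/B = log2(1 + SNR_linear) = log2(1 + 272.8978) = 8.0975

8.0975 bits/s/Hz


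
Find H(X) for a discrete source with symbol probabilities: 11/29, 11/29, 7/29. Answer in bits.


H = -sum(p_i * log2(p_i)). Terms: -(11/29)*log2(11/29) = 0.530484; -(11/29)*log2(11/29) = 0.530484; -(7/29)*log2(7/29) = 0.494979. H = 0.530484 + 0.530484 + 0.494979 = 1.5559

1.5559 bits


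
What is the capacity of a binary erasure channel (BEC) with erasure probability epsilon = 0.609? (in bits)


C = 1 - epsilon = 1 - 0.609 = 0.391

0.391 bits


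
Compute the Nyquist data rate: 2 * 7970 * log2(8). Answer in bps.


Rate = 2 * B * log2(M) = 2 * 7970 * 3.0 = 47820.0

47820.0 bps


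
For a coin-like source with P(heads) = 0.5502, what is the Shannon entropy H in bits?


H = -p*log2(p) - (1-p)*log2(1-p). -0.5502*log2(0.5502) = 0.474257; -0.4498*log2(0.4498) = 0.518459. H = 0.474257 + 0.518459 = 0.9927

0.9927 bits


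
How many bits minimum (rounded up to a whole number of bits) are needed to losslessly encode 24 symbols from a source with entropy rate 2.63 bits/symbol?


Minimum bits >= n * H = 24 * 2.63 = 63.12, rounded up to a whole number of bits = 64

64 bits


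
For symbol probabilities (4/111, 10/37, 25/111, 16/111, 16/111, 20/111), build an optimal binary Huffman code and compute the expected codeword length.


Huffman construction (repeatedly merge the two least-probable nodes; each merge adds 1 bit to every symbol beneath it): 4/111 + 16/111 = 20/111; 16/111 + 20/111 = 12/37; 20/111 + 25/111 = 15/37; 10/37 + 12/37 = 22/37; 15/37 + 22/37 = 1. Resulting codeword lengths (in the order the probabilities were given): (3, 2, 2, 3, 3, 3). L_avg = sum(p_i * l_i) = 4/111*3 + 10/37*2 + 25/111*2 + 16/111*3 + 16/111*3 + 20/111*3 = 278/111 = 2.5045

2.5045 bits


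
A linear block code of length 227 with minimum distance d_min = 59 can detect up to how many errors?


Detection capability = d_min - 1 = 59 - 1 = 58

58 errors


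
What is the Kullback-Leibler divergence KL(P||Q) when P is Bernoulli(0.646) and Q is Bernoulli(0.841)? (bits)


KL = p*log2(p/q) + (1-p)*log2((1-p)/(1-q)) = 0.646*log2(0.646/0.841) + 0.354*log2(0.354/0.159) = 0.1629

0.1629 bits


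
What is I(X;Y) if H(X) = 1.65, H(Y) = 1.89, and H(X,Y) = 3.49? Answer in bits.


I(X;Y) = H(X) + H(Y) - H(X,Y) = 1.65 + 1.89 - 3.49 = 0.05

0.05 bits


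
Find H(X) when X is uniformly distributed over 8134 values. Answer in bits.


H = log2(n) = log2(8134) = 12.9897

12.9897 bits


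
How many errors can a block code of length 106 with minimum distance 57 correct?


Correction capability = floor((d-1)/2) = floor((57-1)/2) = 28

28 errors


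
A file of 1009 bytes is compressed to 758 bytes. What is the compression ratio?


Ratio = original / compressed = 1009 / 758 = 1.3311

1.3311


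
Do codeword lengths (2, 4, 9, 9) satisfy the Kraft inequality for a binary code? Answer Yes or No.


Kraft sum = sum(2^(-l_i)) = 0.3164, need <= 1. Result: satisfied (a binary prefix-free code with these lengths exists)

Yes


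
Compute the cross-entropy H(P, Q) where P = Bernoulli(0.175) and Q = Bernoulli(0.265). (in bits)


H(P,Q) = -p*log2(q) - (1-p)*log2(1-q). -0.175*log2(0.265) = 0.335289; -0.825*log2(0.735) = 0.366452. H(P,Q) = 0.335289 + 0.366452 = 0.7017

0.7017 bits


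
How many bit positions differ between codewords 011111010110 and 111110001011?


Count differing positions: ^ . . . . ^ . ^ ^ ^ . ^ = 6 differences

6


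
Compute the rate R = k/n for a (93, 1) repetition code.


Rate = k/n = 1/93

1/93


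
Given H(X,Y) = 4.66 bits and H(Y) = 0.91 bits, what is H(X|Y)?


H(X|Y) = H(X,Y) - H(Y) = 4.66 - 0.91 = 3.75

3.75 bits


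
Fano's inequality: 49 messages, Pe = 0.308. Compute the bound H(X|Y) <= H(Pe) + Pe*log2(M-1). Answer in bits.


H(Pe) = -Pe*log2(Pe) - (1-Pe)*log2(1-Pe) = -0.308*log2(0.308) - 0.692*log2(0.692) = 0.523291 + 0.367560 = 0.8909. Pe*log2(M-1) = 0.308*log2(48) = 1.720168. Bound = H(Pe) + Pe*log2(M-1) = 0.523291 + 0.367560 + 1.720168 = 2.611

2.611 bits


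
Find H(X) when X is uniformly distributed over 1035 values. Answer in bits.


H = log2(n) = log2(1035) = 10.0154

10.0154 bits


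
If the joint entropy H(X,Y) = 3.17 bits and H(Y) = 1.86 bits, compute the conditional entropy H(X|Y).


H(X|Y) = H(X,Y) - H(Y) = 3.17 - 1.86 = 1.31

1.31 bits


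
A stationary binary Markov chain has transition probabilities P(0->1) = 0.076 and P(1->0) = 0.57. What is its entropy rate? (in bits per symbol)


Stationary distribution: pi_0 = p10/(p01+p10) = 0.8824, pi_1 = 0.1176. Entropy rate H' = pi_0*H(p01) + pi_1*H(p10) = 0.8824*0.3879 + 0.1176*0.9858 = 0.4583

0.4583 bits/symbol


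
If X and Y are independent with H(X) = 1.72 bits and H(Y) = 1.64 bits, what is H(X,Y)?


For independent variables, H(X,Y) = H(X) + H(Y) = 1.72 + 1.64 = 3.36

3.36 bits


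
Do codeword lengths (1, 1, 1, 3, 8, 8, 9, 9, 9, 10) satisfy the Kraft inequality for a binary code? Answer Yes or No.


Kraft sum = sum(2^(-l_i)) = 1.6396, need <= 1. Result: violated (a binary prefix-free code with these lengths cannot exist)

No


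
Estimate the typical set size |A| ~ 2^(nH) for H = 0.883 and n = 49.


log2|A_typical| = nH = 49 * 0.883 = 43.267, so |A_typical| ~ 2^43.267 = 1.058e+13

1.058e+13


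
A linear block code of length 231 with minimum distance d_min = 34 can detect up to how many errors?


Detection capability = d_min - 1 = 34 - 1 = 33

33 errors


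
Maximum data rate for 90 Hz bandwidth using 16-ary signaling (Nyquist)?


Rate = 2 * B * log2(M) = 2 * 90 * 4.0 = 720.0

720.0 bps


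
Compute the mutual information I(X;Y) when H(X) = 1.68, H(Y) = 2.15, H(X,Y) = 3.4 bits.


I(X;Y) = H(X) + H(Y) - H(X,Y) = 1.68 + 2.15 - 3.4 = 0.43

0.43 bits


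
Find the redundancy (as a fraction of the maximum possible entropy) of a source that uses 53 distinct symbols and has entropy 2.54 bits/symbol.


H_max = log2(K) = log2(53) = 5.7279 bits/symbol. Redundancy = 1 - H/H_max = 1 - 2.54/5.7279 = 1 - 0.4434 = 0.5566

0.5566


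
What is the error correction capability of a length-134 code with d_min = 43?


Correction capability = floor((d-1)/2) = floor((43-1)/2) = 21

21 errors


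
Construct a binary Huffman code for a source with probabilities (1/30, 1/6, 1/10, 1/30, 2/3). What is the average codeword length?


Huffman construction (repeatedly merge the two least-probable nodes; each merge adds 1 bit to every symbol beneath it): 1/30 + 1/30 = 1/15; 1/15 + 1/10 = 1/6; 1/6 + 1/6 = 1/3; 1/3 + 2/3 = 1. Resulting codeword lengths (in the order the probabilities were given): (4, 2, 3, 4, 1). L_avg = sum(p_i * l_i) = 1/30*4 + 1/6*2 + 1/10*3 + 1/30*4 + 2/3*1 = 47/30 = 1.5667

1.5667 bits


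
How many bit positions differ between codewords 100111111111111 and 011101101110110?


Count differing positions: ^ ^ ^ . ^ . . ^ . . . ^ . . ^ = 7 differences

7


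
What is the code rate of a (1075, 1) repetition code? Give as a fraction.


Rate = k/n = 1/1075

1/1075


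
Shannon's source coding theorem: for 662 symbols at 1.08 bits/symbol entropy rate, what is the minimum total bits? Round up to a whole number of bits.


Minimum bits >= n * H = 662 * 1.08 = 714.96, rounded up to a whole number of bits = 715

715 bits


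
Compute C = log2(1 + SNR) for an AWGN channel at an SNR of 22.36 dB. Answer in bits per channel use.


SNR_linear = 10^(22.36/10) = 172.1869; C = log2(1 + SNR_linear) = log2(1 + 172.1869) = 7.4362

7.4362 bits/channel use


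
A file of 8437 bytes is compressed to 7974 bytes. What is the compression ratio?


Ratio = original / compressed = 8437 / 7974 = 1.0581

1.0581


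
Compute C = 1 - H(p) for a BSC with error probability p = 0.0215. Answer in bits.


H(p) = -p*log2(p) - (1-p)*log2(1-p) = -0.0215*log2(0.0215) - 0.9785*log2(0.9785) = 0.119100 + 0.030682 = 0.1498. C = 1 - H(p) = 1 - 0.1498 = 0.8502

0.8502 bits


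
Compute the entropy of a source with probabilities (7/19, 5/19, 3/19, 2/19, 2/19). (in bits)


H = -sum(p_i * log2(p_i)). Terms: -(7/19)*log2(7/19) = 0.530737; -(5/19)*log2(5/19) = 0.506842; -(3/19)*log2(3/19) = 0.420468; -(2/19)*log2(2/19) = 0.341887; -(2/19)*log2(2/19) = 0.341887. H = 0.530737 + 0.506842 + 0.420468 + 0.341887 + 0.341887 = 2.1418

2.1418 bits


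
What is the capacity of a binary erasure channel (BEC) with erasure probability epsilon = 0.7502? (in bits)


C = 1 - epsilon = 1 - 0.7502 = 0.2498

0.2498 bits


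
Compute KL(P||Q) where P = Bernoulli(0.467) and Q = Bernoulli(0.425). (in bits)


KL = p*log2(p/q) + (1-p)*log2((1-p)/(1-q)) = 0.467*log2(0.467/0.425) + 0.533*log2(0.533/0.575) = 0.0052

0.0052 bits


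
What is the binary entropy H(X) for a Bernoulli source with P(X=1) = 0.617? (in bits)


H = -p*log2(p) - (1-p)*log2(1-p). -0.617*log2(0.617) = 0.429838; -0.383*log2(0.383) = 0.530296. H = 0.429838 + 0.530296 = 0.9601

0.9601 bits


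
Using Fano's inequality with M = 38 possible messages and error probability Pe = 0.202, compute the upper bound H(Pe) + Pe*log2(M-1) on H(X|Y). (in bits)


H(Pe) = -Pe*log2(Pe) - (1-Pe)*log2(1-Pe) = -0.202*log2(0.202) - 0.798*log2(0.798) = 0.466130 + 0.259780 = 0.7259. Pe*log2(M-1) = 0.202*log2(37) = 1.052310. Bound = H(Pe) + Pe*log2(M-1) = 0.466130 + 0.259780 + 1.052310 = 1.7782

1.7782 bits


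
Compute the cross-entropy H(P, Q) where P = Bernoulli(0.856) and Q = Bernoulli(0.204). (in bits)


H(P,Q) = -p*log2(q) - (1-p)*log2(1-q). -0.856*log2(0.204) = 1.963115; -0.144*log2(0.796) = 0.047399. H(P,Q) = 1.963115 + 0.047399 = 2.0105

2.0105 bits


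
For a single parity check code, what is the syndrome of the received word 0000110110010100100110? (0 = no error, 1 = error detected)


Syndrome = XOR of all bits = 0 XOR 0 XOR 0 XOR 0 XOR 1 XOR 1 XOR 0 XOR 1 XOR 1 XOR 0 XOR 0 XOR 1 XOR 0 XOR 1 XOR 0 XOR 0 XOR 1 XOR 0 XOR 0 XOR 1 XOR 1 XOR 0 = 1

1


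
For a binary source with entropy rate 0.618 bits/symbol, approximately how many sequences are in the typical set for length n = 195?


log2|A_typical| = nH = 195 * 0.618 = 120.51, so |A_typical| ~ 2^120.51 = 1.893e+36

1.893e+36


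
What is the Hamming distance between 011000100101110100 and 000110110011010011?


Count differing positions: . ^ ^ ^ ^ . . ^ . ^ ^ . ^ . . ^ ^ ^ = 11 differences

11


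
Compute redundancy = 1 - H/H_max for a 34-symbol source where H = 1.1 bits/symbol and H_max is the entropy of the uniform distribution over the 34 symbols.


H_max = log2(K) = log2(34) = 5.0875 bits/symbol. Redundancy = 1 - H/H_max = 1 - 1.1/5.0875 = 1 - 0.2162 = 0.7838

0.7838


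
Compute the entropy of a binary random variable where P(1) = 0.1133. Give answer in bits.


H = -p*log2(p) - (1-p)*log2(1-p). -0.1133*log2(0.1133) = 0.355964; -0.8867*log2(0.8867) = 0.153827. H = 0.355964 + 0.153827 = 0.5098

0.5098 bits


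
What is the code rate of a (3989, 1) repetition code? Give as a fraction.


Rate = k/n = 1/3989

1/3989


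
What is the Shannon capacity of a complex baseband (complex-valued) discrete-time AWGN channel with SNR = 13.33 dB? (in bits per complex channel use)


SNR_linear = 10^(13.33/10) = 21.5278; C = log2(1 + SNR_linear) = log2(1 + 21.5278) = 4.4936

4.4936 bits/channel use


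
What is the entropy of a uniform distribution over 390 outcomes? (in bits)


H = log2(n) = log2(390) = 8.6073

8.6073 bits


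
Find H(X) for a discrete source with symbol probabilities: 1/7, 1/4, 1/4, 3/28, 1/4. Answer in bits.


H = -sum(p_i * log2(p_i)). Terms: -(1/7)*log2(1/7) = 0.401051; -(1/4)*log2(1/4) = 0.500000; -(1/4)*log2(1/4) = 0.500000; -(3/28)*log2(3/28) = 0.345256; -(1/4)*log2(1/4) = 0.500000. H = 0.401051 + 0.500000 + 0.500000 + 0.345256 + 0.500000 = 2.2463

2.2463 bits


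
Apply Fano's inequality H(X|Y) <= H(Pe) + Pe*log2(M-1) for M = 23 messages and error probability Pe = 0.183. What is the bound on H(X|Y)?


H(Pe) = -Pe*log2(Pe) - (1-Pe)*log2(1-Pe) = -0.183*log2(0.183) - 0.817*log2(0.817) = 0.448365 + 0.238231 = 0.6866. Pe*log2(M-1) = 0.183*log2(22) = 0.816076. Bound = H(Pe) + Pe*log2(M-1) = 0.448365 + 0.238231 + 0.816076 = 1.5027

1.5027 bits


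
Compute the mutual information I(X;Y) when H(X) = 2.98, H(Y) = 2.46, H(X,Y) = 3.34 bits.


I(X;Y) = H(X) + H(Y) - H(X,Y) = 2.98 + 2.46 - 3.34 = 2.1

2.1 bits


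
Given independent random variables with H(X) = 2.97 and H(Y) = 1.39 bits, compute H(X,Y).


For independent variables, H(X,Y) = H(X) + H(Y) = 2.97 + 1.39 = 4.36

4.36 bits


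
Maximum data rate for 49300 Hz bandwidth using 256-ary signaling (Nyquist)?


Rate = 2 * B * log2(M) = 2 * 49300 * 8.0 = 788800.0

788800.0 bps


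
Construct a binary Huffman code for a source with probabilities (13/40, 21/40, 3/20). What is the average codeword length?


Huffman construction (repeatedly merge the two least-probable nodes; each merge adds 1 bit to every symbol beneath it): 3/20 + 13/40 = 19/40; 19/40 + 21/40 = 1. Resulting codeword lengths (in the order the probabilities were given): (2, 1, 2). L_avg = sum(p_i * l_i) = 13/40*2 + 21/40*1 + 3/20*2 = 59/40 = 1.475

1.475 bits


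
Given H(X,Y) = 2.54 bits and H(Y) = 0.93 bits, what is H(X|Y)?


H(X|Y) = H(X,Y) - H(Y) = 2.54 - 0.93 = 1.61

1.61 bits


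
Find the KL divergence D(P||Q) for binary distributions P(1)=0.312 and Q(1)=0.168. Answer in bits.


KL = p*log2(p/q) + (1-p)*log2((1-p)/(1-q)) = 0.312*log2(0.312/0.168) + 0.688*log2(0.688/0.832) = 0.09

0.09 bits


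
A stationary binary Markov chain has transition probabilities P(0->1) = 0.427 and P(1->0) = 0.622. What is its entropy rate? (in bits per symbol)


Stationary distribution: pi_0 = p10/(p01+p10) = 0.5929, pi_1 = 0.4071. Entropy rate H' = pi_0*H(p01) + pi_1*H(p10) = 0.5929*0.9846 + 0.4071*0.9566 = 0.9732

0.9732 bits/symbol


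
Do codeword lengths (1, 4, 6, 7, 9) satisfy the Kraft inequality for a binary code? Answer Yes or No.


Kraft sum = sum(2^(-l_i)) = 0.5879, need <= 1. Result: satisfied (a binary prefix-free code with these lengths exists)

Yes


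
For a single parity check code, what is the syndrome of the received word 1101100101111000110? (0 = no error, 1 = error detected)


Syndrome = XOR of all bits = 1 XOR 1 XOR 0 XOR 1 XOR 1 XOR 0 XOR 0 XOR 1 XOR 0 XOR 1 XOR 1 XOR 1 XOR 1 XOR 0 XOR 0 XOR 0 XOR 1 XOR 1 XOR 0 = 1

1


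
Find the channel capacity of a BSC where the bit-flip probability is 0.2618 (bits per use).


H(p) = -p*log2(p) - (1-p)*log2(1-p) = -0.2618*log2(0.2618) - 0.7382*log2(0.7382) = 0.506181 + 0.323270 = 0.8295. C = 1 - H(p) = 1 - 0.8295 = 0.1705

0.1705 bits


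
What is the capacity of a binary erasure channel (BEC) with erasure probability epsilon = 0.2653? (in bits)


C = 1 - epsilon = 1 - 0.2653 = 0.7347

0.7347 bits


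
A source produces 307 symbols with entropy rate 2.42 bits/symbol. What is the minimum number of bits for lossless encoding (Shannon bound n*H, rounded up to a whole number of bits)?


Minimum bits >= n * H = 307 * 2.42 = 742.94, rounded up to a whole number of bits = 743

743 bits


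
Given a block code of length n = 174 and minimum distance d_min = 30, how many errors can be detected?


Detection capability = d_min - 1 = 30 - 1 = 29

29 errors


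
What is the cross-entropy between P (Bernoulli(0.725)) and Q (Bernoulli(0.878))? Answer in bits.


H(P,Q) = -p*log2(q) - (1-p)*log2(1-q). -0.725*log2(0.878) = 0.136088; -0.275*log2(0.122) = 0.834638. H(P,Q) = 0.136088 + 0.834638 = 0.9707

0.9707 bits


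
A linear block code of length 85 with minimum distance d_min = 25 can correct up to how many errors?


Correction capability = floor((d-1)/2) = floor((25-1)/2) = 12

12 errors


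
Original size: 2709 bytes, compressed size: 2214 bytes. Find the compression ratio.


Ratio = original / compressed = 2709 / 2214 = 1.2236

1.2236


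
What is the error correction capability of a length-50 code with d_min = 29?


Correction capability = floor((d-1)/2) = floor((29-1)/2) = 14

14 errors


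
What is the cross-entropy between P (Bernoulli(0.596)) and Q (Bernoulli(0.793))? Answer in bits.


H(P,Q) = -p*log2(q) - (1-p)*log2(1-q). -0.596*log2(0.793) = 0.199426; -0.404*log2(0.207) = 0.918008. H(P,Q) = 0.199426 + 0.918008 = 1.1174

1.1174 bits


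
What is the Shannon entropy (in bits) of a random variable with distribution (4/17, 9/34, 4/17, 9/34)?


H = -sum(p_i * log2(p_i)). Terms: -(4/17)*log2(4/17) = 0.491168; -(9/34)*log2(9/34) = 0.507584; -(4/17)*log2(4/17) = 0.491168; -(9/34)*log2(9/34) = 0.507584. H = 0.491168 + 0.507584 + 0.491168 + 0.507584 = 1.9975

1.9975 bits


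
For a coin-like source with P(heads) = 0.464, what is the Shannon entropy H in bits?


H = -p*log2(p) - (1-p)*log2(1-p). -0.464*log2(0.464) = 0.514021; -0.536*log2(0.536) = 0.482237. H = 0.514021 + 0.482237 = 0.9963

0.9963 bits


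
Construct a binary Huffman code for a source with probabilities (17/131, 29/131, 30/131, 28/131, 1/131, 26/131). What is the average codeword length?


Huffman construction (repeatedly merge the two least-probable nodes; each merge adds 1 bit to every symbol beneath it): 1/131 + 17/131 = 18/131; 18/131 + 26/131 = 44/131; 28/131 + 29/131 = 57/131; 30/131 + 44/131 = 74/131; 57/131 + 74/131 = 1. Resulting codeword lengths (in the order the probabilities were given): (4, 2, 2, 2, 4, 3). L_avg = sum(p_i * l_i) = 17/131*4 + 29/131*2 + 30/131*2 + 28/131*2 + 1/131*4 + 26/131*3 = 324/131 = 2.4733

2.4733 bits


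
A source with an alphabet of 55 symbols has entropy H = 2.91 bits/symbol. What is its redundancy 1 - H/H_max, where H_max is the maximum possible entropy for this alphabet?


H_max = log2(K) = log2(55) = 5.7814 bits/symbol. Redundancy = 1 - H/H_max = 1 - 2.91/5.7814 = 1 - 0.5033 = 0.4967

0.4967


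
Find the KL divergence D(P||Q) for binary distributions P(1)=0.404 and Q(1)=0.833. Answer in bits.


KL = p*log2(p/q) + (1-p)*log2((1-p)/(1-q)) = 0.404*log2(0.404/0.833) + 0.596*log2(0.596/0.167) = 0.6722

0.6722 bits
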